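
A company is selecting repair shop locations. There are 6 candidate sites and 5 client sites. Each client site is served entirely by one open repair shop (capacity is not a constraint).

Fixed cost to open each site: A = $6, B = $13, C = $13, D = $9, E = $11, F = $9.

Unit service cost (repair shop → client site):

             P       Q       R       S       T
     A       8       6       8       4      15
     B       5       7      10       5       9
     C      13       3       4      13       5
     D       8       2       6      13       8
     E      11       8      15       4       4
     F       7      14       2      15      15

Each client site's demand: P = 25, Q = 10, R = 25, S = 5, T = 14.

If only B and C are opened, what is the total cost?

Total cost: 376

Each client site is assigned to its cheapest site among the open ones.
{B, C}: P→B 5·25=125, Q→C 3·10=30, R→C 4·25=100, S→B 5·5=25, T→C 5·14=70. Service 350; fixed 26; total 376.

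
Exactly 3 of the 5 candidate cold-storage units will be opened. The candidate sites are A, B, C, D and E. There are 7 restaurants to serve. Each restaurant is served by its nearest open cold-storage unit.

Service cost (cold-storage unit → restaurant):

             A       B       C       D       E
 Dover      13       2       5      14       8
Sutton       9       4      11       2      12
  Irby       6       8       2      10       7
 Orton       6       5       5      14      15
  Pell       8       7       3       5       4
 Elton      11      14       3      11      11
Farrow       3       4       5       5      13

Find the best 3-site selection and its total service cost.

Choose B, C and D; total service cost 21.

With exactly 3 open, each restaurant uses its cheapest among the chosen.
{B, C, D}: Dover→B 2, Sutton→D 2, Irby→C 2, Orton→B 5, Pell→C 3, Elton→C 3, Farrow→B 4. Service cost 21.
{A, B, C}: service cost 22
{A, C, D}: service cost 23
Among all 10 size-3 choices, {B, C, D} is lowest.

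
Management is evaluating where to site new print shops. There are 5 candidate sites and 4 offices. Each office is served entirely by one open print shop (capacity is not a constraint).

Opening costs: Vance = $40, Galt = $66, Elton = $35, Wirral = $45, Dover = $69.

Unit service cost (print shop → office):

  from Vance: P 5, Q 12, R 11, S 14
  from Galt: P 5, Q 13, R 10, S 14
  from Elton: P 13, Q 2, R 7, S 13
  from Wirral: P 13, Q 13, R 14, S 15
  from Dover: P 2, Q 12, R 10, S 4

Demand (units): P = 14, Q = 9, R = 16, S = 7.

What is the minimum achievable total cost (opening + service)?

Minimum total cost: 290

For any fixed open set, each office goes to its cheapest open site; total = fixed + service.
{Elton, Dover}: P→Dover 2·14=28, Q→Elton 2·9=18, R→Elton 7·16=112, S→Dover 4·7=28. Service 186; fixed 104; total 290.
{Vance, Elton, Dover}: P→Dover 2·14=28, Q→Elton 2·9=18, R→Elton 7·16=112, S→Dover 4·7=28. Service 186; fixed 144; total 330.
{Elton, Wirral, Dover}: service 186 + fixed 149 = 335
{Vance, Galt, Elton, Wirral, Dover}: service 186 + fixed 255 = 441
No other subset beats 290.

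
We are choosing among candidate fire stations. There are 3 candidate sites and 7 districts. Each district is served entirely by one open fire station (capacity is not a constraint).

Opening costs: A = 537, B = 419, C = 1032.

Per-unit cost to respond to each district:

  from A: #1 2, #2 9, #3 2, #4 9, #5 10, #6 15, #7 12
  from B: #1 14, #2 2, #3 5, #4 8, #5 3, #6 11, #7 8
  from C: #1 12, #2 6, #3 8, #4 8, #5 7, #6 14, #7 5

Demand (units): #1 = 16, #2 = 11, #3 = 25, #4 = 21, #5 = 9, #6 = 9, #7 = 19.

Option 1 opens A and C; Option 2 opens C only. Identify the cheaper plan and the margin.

Option 2 is cheaper by 227.

Option 1: {A, C}: #1→A 2·16=32, #2→C 6·11=66, #3→A 2·25=50, #4→C 8·21=168, #5→C 7·9=63, #6→C 14·9=126, #7→C 5·19=95. Service 600; fixed 1569; total 2169.
Option 2: {C}: #1→C 12·16=192, #2→C 6·11=66, #3→C 8·25=200, #4→C 8·21=168, #5→C 7·9=63, #6→C 14·9=126, #7→C 5·19=95. Service 910; fixed 1032; total 1942.
Difference: |2169 − 1942| = 227.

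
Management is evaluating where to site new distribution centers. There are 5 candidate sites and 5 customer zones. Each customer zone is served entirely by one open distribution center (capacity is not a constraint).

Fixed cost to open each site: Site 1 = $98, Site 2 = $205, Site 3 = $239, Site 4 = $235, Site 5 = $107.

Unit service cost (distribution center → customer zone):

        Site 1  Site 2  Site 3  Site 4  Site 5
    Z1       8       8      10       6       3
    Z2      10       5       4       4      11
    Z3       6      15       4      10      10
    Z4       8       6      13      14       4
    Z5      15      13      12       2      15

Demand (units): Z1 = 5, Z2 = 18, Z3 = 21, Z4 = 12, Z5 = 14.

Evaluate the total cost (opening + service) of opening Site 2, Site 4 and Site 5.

Each customer zone is assigned to its cheapest site among the open ones.
{Site 2, Site 4, Site 5}: Z1→Site 5 3·5=15, Z2→Site 4 4·18=72, Z3→Site 4 10·21=210, Z4→Site 5 4·12=48, Z5→Site 4 2·14=28. Service 373; fixed 547; total 920.

Total cost: 920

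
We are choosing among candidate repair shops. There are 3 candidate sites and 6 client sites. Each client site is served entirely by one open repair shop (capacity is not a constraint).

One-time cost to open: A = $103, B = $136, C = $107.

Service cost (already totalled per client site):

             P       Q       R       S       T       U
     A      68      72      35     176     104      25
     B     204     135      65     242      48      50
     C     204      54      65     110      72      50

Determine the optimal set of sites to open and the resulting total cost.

For any fixed open set, each client site goes to its cheapest open site; total = fixed + service.
{A, C}: P→A 68, Q→C 54, R→A 35, S→C 110, T→C 72, U→A 25. Service 364; fixed 210; total 574.
{A}: service 480 + fixed 103 = 583
{C}: P→C 204, Q→C 54, R→C 65, S→C 110, T→C 72, U→C 50. Service 555; fixed 107; total 662.
{A, B, C}: service 340 + fixed 346 = 686
(All 7 nonempty subsets were checked; A and C is lowest.)

Open A and C; minimum total cost 574.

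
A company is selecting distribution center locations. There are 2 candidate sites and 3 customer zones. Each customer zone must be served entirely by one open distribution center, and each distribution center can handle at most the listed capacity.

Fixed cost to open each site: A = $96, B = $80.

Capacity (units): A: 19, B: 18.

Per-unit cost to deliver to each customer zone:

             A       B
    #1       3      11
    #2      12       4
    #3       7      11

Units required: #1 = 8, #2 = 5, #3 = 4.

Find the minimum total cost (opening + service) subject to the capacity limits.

Minimum total cost: 208

Open {A}: #1→A 3·8=24, #2→A 12·5=60, #3→A 7·4=28.
Loads: A carries 17/19. Service 112; fixed 96; total 208.
Next best feasible plan costs 232.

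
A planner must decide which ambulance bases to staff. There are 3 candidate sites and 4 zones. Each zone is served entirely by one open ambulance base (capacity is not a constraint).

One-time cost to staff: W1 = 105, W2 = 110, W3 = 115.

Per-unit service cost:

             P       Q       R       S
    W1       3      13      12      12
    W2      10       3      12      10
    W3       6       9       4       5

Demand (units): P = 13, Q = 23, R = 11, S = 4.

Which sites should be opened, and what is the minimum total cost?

Open W2 and W3; minimum total cost 436.

For any fixed open set, each zone goes to its cheapest open site; total = fixed + service.
{W2, W3}: P→W3 6·13=78, Q→W2 3·23=69, R→W3 4·11=44, S→W3 5·4=20. Service 211; fixed 225; total 436.
{W3}: service 349 + fixed 115 = 464
{W2}: service 371 + fixed 110 = 481
{W1, W2, W3}: service 172 + fixed 330 = 502
No other subset beats 436.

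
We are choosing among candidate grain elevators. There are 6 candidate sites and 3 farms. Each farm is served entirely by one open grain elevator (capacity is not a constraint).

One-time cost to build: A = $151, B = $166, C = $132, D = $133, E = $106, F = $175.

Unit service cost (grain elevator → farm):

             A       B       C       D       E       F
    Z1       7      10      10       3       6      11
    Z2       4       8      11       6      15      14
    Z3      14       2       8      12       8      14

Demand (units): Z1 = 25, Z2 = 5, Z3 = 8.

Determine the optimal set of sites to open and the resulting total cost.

Open D only; minimum total cost 334.

For any fixed open set, each farm goes to its cheapest open site; total = fixed + service.
{D}: Z1→D 3·25=75, Z2→D 6·5=30, Z3→D 12·8=96. Service 201; fixed 133; total 334.
{E}: Z1→E 6·25=150, Z2→E 15·5=75, Z3→E 8·8=64. Service 289; fixed 106; total 395.
{D, E}: service 169 + fixed 239 = 408
{A, B, C, D, E, F}: service 111 + fixed 863 = 974
No other subset beats 334.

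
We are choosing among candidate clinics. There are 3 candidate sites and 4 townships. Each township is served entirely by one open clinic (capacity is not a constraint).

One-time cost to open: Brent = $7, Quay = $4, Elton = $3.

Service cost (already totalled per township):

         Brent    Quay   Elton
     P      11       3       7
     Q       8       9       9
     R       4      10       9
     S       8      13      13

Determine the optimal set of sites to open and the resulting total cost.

Open Brent and Quay; minimum total cost 34.

For any fixed open set, each township goes to its cheapest open site; total = fixed + service.
{Brent, Quay}: P→Quay 3, Q→Brent 8, R→Brent 4, S→Brent 8. Service 23; fixed 11; total 34.
{Brent, Quay, Elton}: service 23 + fixed 14 = 37
{Brent, Elton}: P→Elton 7, Q→Brent 8, R→Brent 4, S→Brent 8. Service 27; fixed 10; total 37.
{Elton}: P→Elton 7, Q→Elton 9, R→Elton 9, S→Elton 13. Service 38; fixed 3; total 41.
No other subset beats 34.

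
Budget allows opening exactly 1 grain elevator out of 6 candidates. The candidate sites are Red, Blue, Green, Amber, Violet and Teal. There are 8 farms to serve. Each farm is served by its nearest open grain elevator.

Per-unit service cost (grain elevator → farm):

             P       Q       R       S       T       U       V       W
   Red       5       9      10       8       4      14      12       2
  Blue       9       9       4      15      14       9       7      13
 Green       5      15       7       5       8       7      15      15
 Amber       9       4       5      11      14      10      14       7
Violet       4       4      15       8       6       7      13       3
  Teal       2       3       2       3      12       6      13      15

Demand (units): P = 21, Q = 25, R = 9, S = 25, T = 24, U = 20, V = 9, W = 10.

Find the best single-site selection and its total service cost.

With exactly 1 open, each farm uses its cheapest among the chosen.
{Teal}: P→Teal 2·21=42, Q→Teal 3·25=75, R→Teal 2·9=18, S→Teal 3·25=75, T→Teal 12·24=288, U→Teal 6·20=120, V→Teal 13·9=117, W→Teal 15·10=150. Service cost 885.
{Violet}: service cost 950
{Red}: service cost 1124
Among all 6 size-1 choices, {Teal} is lowest.

Choose Teal only; total service cost 885.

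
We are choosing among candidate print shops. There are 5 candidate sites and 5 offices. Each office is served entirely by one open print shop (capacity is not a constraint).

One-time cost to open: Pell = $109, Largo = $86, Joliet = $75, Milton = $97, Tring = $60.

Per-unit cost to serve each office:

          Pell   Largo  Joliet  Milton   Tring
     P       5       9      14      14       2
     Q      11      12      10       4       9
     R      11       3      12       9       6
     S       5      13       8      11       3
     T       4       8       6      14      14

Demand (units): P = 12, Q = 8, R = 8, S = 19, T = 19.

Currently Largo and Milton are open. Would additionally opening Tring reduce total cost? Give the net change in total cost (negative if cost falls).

Current service cost with {Largo, Milton}: 525.
Adding Tring: each office re-picks its cheapest; new service cost 289, saving 236.
Extra fixed cost: 60. Net change = 60 − 236 = -176.
(Totals: 708 → 532.)

Yes — net change −176 (cost falls by 176).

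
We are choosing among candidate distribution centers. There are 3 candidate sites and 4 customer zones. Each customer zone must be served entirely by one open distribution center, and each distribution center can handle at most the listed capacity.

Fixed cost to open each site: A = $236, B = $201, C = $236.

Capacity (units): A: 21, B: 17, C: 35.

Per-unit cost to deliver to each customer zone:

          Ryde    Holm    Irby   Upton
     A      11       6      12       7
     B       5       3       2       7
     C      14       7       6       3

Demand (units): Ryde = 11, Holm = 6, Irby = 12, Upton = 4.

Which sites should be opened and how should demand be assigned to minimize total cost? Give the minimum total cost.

Minimum total cost: 516

Open {C}: Ryde→C 14·11=154, Holm→C 7·6=42, Irby→C 6·12=72, Upton→C 3·4=12.
Loads: C carries 33/35. Service 280; fixed 236; total 516.
Next best feasible plan costs 594.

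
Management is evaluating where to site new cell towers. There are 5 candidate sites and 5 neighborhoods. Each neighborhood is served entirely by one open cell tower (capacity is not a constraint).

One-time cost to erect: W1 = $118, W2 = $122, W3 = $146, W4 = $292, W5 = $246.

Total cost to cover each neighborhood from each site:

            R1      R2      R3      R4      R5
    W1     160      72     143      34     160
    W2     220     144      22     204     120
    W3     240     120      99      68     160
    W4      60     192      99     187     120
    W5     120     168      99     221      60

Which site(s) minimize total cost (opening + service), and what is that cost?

Open W1 and W2; minimum total cost 648.

For any fixed open set, each neighborhood goes to its cheapest open site; total = fixed + service.
{W1, W2}: R1→W1 160, R2→W1 72, R3→W2 22, R4→W1 34, R5→W2 120. Service 408; fixed 240; total 648.
{W1}: service 569 + fixed 118 = 687
{W1, W5}: R1→W5 120, R2→W1 72, R3→W5 99, R4→W1 34, R5→W5 60. Service 385; fixed 364; total 749.
{W1, W2, W3, W4, W5}: service 248 + fixed 924 = 1172
No other subset beats 648.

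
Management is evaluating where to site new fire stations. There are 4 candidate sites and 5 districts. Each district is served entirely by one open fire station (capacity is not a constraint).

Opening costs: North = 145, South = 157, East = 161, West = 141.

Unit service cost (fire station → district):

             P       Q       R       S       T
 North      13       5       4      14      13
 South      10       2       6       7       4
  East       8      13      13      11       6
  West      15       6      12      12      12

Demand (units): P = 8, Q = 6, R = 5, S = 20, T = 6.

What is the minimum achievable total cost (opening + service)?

Minimum total cost: 443

For any fixed open set, each district goes to its cheapest open site; total = fixed + service.
{South}: P→South 10·8=80, Q→South 2·6=12, R→South 6·5=30, S→South 7·20=140, T→South 4·6=24. Service 286; fixed 157; total 443.
{North, South}: service 276 + fixed 302 = 578
{South, West}: service 286 + fixed 298 = 584
{North, South, East, West}: service 260 + fixed 604 = 864
No other subset beats 443.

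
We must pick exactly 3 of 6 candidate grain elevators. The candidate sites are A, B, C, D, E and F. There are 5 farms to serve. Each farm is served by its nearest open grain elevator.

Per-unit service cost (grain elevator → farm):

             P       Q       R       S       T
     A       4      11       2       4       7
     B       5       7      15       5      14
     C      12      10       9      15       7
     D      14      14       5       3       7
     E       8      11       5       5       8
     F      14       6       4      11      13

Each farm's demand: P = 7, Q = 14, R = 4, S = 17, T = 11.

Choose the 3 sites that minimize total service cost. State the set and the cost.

Choose A, D and F; total service cost 248.

With exactly 3 open, each farm uses its cheapest among the chosen.
{A, D, F}: P→A 4·7=28, Q→F 6·14=84, R→A 2·4=8, S→D 3·17=51, T→A 7·11=77. Service cost 248.
{A, B, D}: service cost 262
{B, D, F}: service cost 263
Among all 20 size-3 choices, {A, D, F} is lowest.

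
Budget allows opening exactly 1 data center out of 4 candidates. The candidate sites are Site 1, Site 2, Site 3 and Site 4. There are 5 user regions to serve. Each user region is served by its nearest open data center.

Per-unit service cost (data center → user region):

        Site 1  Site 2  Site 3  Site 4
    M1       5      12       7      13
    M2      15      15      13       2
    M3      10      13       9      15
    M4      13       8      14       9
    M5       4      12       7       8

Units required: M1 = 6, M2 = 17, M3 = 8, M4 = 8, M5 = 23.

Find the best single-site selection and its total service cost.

With exactly 1 open, each user region uses its cheapest among the chosen.
{Site 4}: M1→Site 4 13·6=78, M2→Site 4 2·17=34, M3→Site 4 15·8=120, M4→Site 4 9·8=72, M5→Site 4 8·23=184. Service cost 488.
{Site 1}: service cost 561
{Site 3}: service cost 608
Among all 4 size-1 choices, {Site 4} is lowest.

Choose Site 4 only; total service cost 488.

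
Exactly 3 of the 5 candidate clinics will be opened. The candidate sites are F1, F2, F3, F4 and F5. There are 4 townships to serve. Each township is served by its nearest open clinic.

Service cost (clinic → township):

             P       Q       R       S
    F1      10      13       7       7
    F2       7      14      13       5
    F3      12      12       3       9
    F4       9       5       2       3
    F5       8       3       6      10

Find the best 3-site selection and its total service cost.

Choose F2, F4 and F5; total service cost 15.

With exactly 3 open, each township uses its cheapest among the chosen.
{F2, F4, F5}: P→F2 7, Q→F5 3, R→F4 2, S→F4 3. Service cost 15.
{F1, F4, F5}: service cost 16
{F3, F4, F5}: service cost 16
Among all 10 size-3 choices, {F2, F4, F5} is lowest.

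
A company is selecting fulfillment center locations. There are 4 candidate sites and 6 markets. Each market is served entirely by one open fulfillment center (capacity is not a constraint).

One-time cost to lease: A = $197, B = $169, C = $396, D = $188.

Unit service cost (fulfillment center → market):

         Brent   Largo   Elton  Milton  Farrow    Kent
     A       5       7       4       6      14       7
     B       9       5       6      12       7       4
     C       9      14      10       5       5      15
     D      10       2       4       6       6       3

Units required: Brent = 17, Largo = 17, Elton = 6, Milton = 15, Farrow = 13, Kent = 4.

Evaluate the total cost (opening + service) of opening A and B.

Each market is assigned to its cheapest site among the open ones.
{A, B}: Brent→A 5·17=85, Largo→B 5·17=85, Elton→A 4·6=24, Milton→A 6·15=90, Farrow→B 7·13=91, Kent→B 4·4=16. Service 391; fixed 366; total 757.

Total cost: 757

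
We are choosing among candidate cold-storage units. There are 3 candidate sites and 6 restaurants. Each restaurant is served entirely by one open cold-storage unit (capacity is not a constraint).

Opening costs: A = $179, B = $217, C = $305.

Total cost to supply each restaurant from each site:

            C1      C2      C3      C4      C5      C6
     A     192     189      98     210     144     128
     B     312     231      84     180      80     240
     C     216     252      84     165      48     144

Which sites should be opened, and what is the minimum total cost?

For any fixed open set, each restaurant goes to its cheapest open site; total = fixed + service.
{A}: C1→A 192, C2→A 189, C3→A 98, C4→A 210, C5→A 144, C6→A 128. Service 961; fixed 179; total 1140.
{C}: service 909 + fixed 305 = 1214
{A, B}: service 853 + fixed 396 = 1249
{A, B, C}: C1→A 192, C2→A 189, C3→B 84, C4→C 165, C5→C 48, C6→A 128. Service 806; fixed 701; total 1507.
(All 7 nonempty subsets were checked; A only is lowest.)

Open A only; minimum total cost 1140.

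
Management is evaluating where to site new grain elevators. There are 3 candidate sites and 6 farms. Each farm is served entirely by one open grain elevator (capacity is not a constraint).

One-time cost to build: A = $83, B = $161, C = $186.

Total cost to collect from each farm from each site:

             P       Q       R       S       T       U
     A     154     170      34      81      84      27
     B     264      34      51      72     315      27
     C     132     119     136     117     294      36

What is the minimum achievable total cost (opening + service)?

For any fixed open set, each farm goes to its cheapest open site; total = fixed + service.
{A}: P→A 154, Q→A 170, R→A 34, S→A 81, T→A 84, U→A 27. Service 550; fixed 83; total 633.
{A, B}: service 405 + fixed 244 = 649
{A, C}: P→C 132, Q→C 119, R→A 34, S→A 81, T→A 84, U→A 27. Service 477; fixed 269; total 746.
{A, B, C}: P→C 132, Q→B 34, R→A 34, S→B 72, T→A 84, U→A 27. Service 383; fixed 430; total 813.
No other subset beats 633.

Minimum total cost: 633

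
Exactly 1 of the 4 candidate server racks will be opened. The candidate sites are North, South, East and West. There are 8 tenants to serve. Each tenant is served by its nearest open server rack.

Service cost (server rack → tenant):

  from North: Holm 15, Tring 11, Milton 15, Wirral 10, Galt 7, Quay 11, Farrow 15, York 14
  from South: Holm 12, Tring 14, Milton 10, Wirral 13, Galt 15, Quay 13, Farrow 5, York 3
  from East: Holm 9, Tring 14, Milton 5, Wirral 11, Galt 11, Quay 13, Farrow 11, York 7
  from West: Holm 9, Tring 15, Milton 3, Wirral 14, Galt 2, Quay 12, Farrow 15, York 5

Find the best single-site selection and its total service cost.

With exactly 1 open, each tenant uses its cheapest among the chosen.
{West}: Holm→West 9, Tring→West 15, Milton→West 3, Wirral→West 14, Galt→West 2, Quay→West 12, Farrow→West 15, York→West 5. Service cost 75.
{East}: service cost 81
{South}: service cost 85
Among all 4 size-1 choices, {West} is lowest.

Choose West only; total service cost 75.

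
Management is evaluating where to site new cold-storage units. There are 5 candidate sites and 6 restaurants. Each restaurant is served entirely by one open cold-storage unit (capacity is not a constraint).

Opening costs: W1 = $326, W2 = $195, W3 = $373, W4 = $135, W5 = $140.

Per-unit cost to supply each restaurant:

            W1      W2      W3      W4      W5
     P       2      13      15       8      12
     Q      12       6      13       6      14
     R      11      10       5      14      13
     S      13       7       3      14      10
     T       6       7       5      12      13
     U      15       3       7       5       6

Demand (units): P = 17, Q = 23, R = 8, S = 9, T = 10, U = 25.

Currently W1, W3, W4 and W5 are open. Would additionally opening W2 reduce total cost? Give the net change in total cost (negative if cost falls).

No — net change +145 (cost rises by 145).

Current service cost with {W1, W3, W4, W5}: 414.
Adding W2: each restaurant re-picks its cheapest; new service cost 364, saving 50.
Extra fixed cost: 195. Net change = 195 − 50 = 145.
(Totals: 1388 → 1533.)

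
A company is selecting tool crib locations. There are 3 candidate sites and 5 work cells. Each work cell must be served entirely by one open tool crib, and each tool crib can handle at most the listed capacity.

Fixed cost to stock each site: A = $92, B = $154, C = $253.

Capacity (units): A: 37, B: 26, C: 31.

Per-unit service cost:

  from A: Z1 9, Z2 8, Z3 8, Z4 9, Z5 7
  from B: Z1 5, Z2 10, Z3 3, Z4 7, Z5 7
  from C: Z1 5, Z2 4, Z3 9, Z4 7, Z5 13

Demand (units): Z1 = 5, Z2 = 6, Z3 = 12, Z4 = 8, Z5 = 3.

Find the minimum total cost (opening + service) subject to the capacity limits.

Open {A}: Z1→A 9·5=45, Z2→A 8·6=48, Z3→A 8·12=96, Z4→A 9·8=72, Z5→A 7·3=21.
Loads: A carries 34/37. Service 282; fixed 92; total 374.
Next best feasible plan costs 432.

Minimum total cost: 374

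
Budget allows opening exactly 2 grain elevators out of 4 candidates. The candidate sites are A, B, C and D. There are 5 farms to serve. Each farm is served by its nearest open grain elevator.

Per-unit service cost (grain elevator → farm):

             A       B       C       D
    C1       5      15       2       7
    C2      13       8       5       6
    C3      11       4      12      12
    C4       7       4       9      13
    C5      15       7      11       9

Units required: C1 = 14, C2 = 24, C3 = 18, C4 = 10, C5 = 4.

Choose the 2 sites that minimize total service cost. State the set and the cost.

Choose B and C; total service cost 288.

With exactly 2 open, each farm uses its cheapest among the chosen.
{B, C}: C1→C 2·14=28, C2→C 5·24=120, C3→B 4·18=72, C4→B 4·10=40, C5→B 7·4=28. Service cost 288.
{B, D}: service cost 382
{A, B}: service cost 402
Among all 6 size-2 choices, {B, C} is lowest.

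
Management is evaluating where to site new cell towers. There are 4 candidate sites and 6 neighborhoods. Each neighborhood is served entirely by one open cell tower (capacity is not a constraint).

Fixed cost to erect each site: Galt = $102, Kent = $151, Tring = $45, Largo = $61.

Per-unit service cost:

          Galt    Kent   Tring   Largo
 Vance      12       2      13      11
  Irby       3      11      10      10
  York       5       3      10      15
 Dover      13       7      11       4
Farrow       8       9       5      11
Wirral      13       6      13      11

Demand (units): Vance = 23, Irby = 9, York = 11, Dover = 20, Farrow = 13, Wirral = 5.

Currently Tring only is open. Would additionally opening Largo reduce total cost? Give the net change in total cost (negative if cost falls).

Current service cost with {Tring}: 849.
Adding Largo: each neighborhood re-picks its cheapest; new service cost 653, saving 196.
Extra fixed cost: 61. Net change = 61 − 196 = -135.
(Totals: 894 → 759.)

Yes — net change −135 (cost falls by 135).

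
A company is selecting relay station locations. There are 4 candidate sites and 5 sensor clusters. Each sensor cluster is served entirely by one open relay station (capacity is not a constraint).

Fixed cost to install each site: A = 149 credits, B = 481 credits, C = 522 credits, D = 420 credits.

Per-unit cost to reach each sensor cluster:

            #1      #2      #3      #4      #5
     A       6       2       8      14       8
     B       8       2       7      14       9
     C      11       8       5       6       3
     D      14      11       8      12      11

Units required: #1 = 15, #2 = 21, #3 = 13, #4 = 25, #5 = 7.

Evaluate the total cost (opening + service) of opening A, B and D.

Each sensor cluster is assigned to its cheapest site among the open ones.
{A, B, D}: #1→A 6·15=90, #2→A 2·21=42, #3→B 7·13=91, #4→D 12·25=300, #5→A 8·7=56. Service 579; fixed 1050; total 1629.

Total cost: 1629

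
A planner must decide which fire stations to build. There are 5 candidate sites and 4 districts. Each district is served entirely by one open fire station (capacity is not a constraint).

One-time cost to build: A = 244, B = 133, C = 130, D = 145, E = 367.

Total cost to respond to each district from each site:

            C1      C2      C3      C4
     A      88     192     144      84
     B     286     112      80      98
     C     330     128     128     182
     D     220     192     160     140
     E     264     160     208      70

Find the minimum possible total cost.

Minimum total cost: 709

For any fixed open set, each district goes to its cheapest open site; total = fixed + service.
{B}: C1→B 286, C2→B 112, C3→B 80, C4→B 98. Service 576; fixed 133; total 709.
{A, B}: C1→A 88, C2→B 112, C3→B 80, C4→A 84. Service 364; fixed 377; total 741.
{A}: service 508 + fixed 244 = 752
{A, B, C, D, E}: service 350 + fixed 1019 = 1369
No other subset beats 709.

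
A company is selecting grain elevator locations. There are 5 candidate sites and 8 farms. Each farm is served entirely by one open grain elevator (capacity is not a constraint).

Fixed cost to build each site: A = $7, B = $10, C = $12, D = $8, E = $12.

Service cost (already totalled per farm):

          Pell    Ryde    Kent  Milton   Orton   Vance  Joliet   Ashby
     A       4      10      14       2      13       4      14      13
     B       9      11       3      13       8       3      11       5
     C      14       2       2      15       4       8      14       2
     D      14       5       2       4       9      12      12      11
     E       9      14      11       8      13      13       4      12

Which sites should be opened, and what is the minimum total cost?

For any fixed open set, each farm goes to its cheapest open site; total = fixed + service.
{A, C}: Pell→A 4, Ryde→C 2, Kent→C 2, Milton→A 2, Orton→C 4, Vance→A 4, Joliet→A 14, Ashby→C 2. Service 34; fixed 19; total 53.
{A, C, E}: service 24 + fixed 31 = 55
{A, B, C}: service 30 + fixed 29 = 59
{A, B, C, D, E}: service 23 + fixed 49 = 72
No other subset beats 53.

Open A and C; minimum total cost 53.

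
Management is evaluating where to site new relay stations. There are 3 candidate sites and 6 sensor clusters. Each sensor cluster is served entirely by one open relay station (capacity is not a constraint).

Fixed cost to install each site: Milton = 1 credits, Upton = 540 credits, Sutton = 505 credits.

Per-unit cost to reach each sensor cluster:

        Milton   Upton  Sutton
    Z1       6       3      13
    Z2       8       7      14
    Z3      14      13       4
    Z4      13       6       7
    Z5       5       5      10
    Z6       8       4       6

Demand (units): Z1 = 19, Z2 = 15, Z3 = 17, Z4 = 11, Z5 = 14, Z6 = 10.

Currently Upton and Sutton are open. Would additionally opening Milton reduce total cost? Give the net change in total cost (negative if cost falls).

No — net change +1 (cost rises by 1).

Current service cost with {Upton, Sutton}: 406.
Adding Milton: each sensor cluster re-picks its cheapest; new service cost 406, saving 0.
Extra fixed cost: 1. Net change = 1 − 0 = 1.
(Totals: 1451 → 1452.)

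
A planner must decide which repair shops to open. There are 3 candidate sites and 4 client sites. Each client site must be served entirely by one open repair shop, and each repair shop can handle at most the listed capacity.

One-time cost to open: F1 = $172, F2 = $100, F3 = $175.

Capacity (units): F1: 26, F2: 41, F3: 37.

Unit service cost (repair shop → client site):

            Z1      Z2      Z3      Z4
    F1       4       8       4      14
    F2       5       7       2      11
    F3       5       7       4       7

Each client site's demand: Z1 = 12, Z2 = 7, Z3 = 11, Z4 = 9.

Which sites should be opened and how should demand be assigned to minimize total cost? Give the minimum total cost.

Minimum total cost: 330

Open {F2}: Z1→F2 5·12=60, Z2→F2 7·7=49, Z3→F2 2·11=22, Z4→F2 11·9=99.
Loads: F2 carries 39/41. Service 230; fixed 100; total 330.
Next best feasible plan costs 469.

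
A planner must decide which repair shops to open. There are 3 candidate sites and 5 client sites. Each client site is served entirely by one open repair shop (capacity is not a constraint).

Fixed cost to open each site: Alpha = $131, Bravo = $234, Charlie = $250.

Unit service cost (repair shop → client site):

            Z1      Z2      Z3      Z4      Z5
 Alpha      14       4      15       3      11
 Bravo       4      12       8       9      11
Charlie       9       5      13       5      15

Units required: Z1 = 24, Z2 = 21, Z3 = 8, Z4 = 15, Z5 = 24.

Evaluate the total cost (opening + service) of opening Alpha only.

Total cost: 980

Each client site is assigned to its cheapest site among the open ones.
{Alpha}: Z1→Alpha 14·24=336, Z2→Alpha 4·21=84, Z3→Alpha 15·8=120, Z4→Alpha 3·15=45, Z5→Alpha 11·24=264. Service 849; fixed 131; total 980.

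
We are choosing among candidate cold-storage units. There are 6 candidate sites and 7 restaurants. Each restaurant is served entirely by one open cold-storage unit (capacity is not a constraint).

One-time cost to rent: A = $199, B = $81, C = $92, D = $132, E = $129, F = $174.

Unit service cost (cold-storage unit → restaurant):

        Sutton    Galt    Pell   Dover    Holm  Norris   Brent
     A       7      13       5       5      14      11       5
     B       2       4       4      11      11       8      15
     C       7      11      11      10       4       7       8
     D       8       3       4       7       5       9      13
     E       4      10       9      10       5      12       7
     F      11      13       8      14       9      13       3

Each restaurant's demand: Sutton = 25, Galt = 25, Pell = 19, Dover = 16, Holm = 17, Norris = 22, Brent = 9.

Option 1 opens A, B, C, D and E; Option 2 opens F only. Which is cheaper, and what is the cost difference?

Option 1: {A, B, C, D, E}: Sutton→B 2·25=50, Galt→D 3·25=75, Pell→B 4·19=76, Dover→A 5·16=80, Holm→C 4·17=68, Norris→C 7·22=154, Brent→A 5·9=45. Service 548; fixed 633; total 1181.
Option 2: {F}: Sutton→F 11·25=275, Galt→F 13·25=325, Pell→F 8·19=152, Dover→F 14·16=224, Holm→F 9·17=153, Norris→F 13·22=286, Brent→F 3·9=27. Service 1442; fixed 174; total 1616.
Difference: |1181 − 1616| = 435.

Option 1 is cheaper by 435.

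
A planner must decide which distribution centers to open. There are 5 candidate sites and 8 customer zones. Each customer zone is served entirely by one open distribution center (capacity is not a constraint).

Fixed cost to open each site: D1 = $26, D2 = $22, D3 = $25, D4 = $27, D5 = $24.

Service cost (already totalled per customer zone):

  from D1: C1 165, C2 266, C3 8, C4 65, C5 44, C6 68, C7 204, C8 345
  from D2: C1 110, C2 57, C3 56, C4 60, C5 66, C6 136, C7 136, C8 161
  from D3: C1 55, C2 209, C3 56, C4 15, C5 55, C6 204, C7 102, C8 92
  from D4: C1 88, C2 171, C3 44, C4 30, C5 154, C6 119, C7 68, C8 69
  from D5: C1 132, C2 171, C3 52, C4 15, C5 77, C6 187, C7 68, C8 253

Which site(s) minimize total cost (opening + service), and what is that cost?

Open D1, D2, D3 and D4; minimum total cost 484.

For any fixed open set, each customer zone goes to its cheapest open site; total = fixed + service.
{D1, D2, D3, D4}: C1→D3 55, C2→D2 57, C3→D1 8, C4→D3 15, C5→D1 44, C6→D1 68, C7→D4 68, C8→D4 69. Service 384; fixed 100; total 484.
{D1, D2, D3, D5}: service 407 + fixed 97 = 504
{D1, D2, D4}: service 432 + fixed 75 = 507
{D1, D2, D3, D4, D5}: service 384 + fixed 124 = 508
No other subset beats 484.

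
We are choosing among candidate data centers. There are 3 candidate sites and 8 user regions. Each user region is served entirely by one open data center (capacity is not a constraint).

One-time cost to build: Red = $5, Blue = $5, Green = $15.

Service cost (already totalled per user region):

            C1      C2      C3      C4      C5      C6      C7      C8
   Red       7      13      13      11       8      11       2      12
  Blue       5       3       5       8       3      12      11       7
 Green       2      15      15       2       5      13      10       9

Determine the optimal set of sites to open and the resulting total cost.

For any fixed open set, each user region goes to its cheapest open site; total = fixed + service.
{Red, Blue}: C1→Blue 5, C2→Blue 3, C3→Blue 5, C4→Blue 8, C5→Blue 3, C6→Red 11, C7→Red 2, C8→Blue 7. Service 44; fixed 10; total 54.
{Blue}: service 54 + fixed 5 = 59
{Red, Blue, Green}: service 35 + fixed 25 = 60
{Red}: C1→Red 7, C2→Red 13, C3→Red 13, C4→Red 11, C5→Red 8, C6→Red 11, C7→Red 2, C8→Red 12. Service 77; fixed 5; total 82.
No other subset beats 54.

Open Red and Blue; minimum total cost 54.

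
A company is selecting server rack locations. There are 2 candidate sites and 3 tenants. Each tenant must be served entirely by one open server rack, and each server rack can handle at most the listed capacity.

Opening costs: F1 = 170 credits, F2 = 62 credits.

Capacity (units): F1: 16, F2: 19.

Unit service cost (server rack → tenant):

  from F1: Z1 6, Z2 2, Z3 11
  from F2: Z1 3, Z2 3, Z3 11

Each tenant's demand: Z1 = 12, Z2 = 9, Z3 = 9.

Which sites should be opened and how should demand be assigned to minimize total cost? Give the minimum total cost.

Open {F1, F2}: Z1→F1 6·12=72, Z2→F2 3·9=27, Z3→F2 11·9=99.
Loads: F1 carries 12/16, F2 carries 18/19. Service 198; fixed 232; total 430.

Minimum total cost: 430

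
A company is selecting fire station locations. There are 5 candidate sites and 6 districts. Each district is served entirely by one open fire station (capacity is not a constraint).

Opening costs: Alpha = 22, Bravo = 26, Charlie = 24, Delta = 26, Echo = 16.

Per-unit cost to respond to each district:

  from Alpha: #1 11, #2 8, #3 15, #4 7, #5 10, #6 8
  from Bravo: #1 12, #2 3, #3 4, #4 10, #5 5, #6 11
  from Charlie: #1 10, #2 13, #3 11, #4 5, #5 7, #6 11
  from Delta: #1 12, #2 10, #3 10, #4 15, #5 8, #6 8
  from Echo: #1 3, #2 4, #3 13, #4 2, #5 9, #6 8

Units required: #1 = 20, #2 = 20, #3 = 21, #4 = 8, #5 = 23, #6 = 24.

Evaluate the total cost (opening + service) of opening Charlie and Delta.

Total cost: 1053

Each district is assigned to its cheapest site among the open ones.
{Charlie, Delta}: #1→Charlie 10·20=200, #2→Delta 10·20=200, #3→Delta 10·21=210, #4→Charlie 5·8=40, #5→Charlie 7·23=161, #6→Delta 8·24=192. Service 1003; fixed 50; total 1053.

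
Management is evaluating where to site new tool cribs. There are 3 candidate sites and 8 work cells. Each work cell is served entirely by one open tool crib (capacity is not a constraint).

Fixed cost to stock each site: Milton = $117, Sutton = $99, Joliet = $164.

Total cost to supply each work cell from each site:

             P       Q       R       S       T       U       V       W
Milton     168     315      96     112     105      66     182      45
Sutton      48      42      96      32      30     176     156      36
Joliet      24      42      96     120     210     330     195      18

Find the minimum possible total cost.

Minimum total cost: 715

For any fixed open set, each work cell goes to its cheapest open site; total = fixed + service.
{Sutton}: P→Sutton 48, Q→Sutton 42, R→Sutton 96, S→Sutton 32, T→Sutton 30, U→Sutton 176, V→Sutton 156, W→Sutton 36. Service 616; fixed 99; total 715.
{Milton, Sutton}: P→Sutton 48, Q→Sutton 42, R→Milton 96, S→Sutton 32, T→Sutton 30, U→Milton 66, V→Sutton 156, W→Sutton 36. Service 506; fixed 216; total 722.
{Sutton, Joliet}: service 574 + fixed 263 = 837
{Milton, Sutton, Joliet}: P→Joliet 24, Q→Sutton 42, R→Milton 96, S→Sutton 32, T→Sutton 30, U→Milton 66, V→Sutton 156, W→Joliet 18. Service 464; fixed 380; total 844.
No other subset beats 715.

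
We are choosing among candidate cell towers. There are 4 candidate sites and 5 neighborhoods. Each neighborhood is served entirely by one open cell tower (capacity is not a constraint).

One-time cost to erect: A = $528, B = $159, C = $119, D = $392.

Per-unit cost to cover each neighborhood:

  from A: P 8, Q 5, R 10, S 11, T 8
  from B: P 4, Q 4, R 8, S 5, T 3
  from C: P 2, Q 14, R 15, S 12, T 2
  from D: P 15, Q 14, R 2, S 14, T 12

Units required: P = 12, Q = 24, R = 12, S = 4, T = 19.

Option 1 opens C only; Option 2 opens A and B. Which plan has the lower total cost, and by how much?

Option 1: {C}: P→C 2·12=24, Q→C 14·24=336, R→C 15·12=180, S→C 12·4=48, T→C 2·19=38. Service 626; fixed 119; total 745.
Option 2: {A, B}: P→B 4·12=48, Q→B 4·24=96, R→B 8·12=96, S→B 5·4=20, T→B 3·19=57. Service 317; fixed 687; total 1004.
Difference: |745 − 1004| = 259.

Option 1 is cheaper by 259.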